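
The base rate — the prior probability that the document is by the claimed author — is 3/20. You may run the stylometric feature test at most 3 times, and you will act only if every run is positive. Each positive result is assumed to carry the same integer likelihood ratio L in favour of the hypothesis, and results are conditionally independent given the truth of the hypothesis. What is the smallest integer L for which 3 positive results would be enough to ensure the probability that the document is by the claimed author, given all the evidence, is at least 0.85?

Prior odds = 0.15/0.85 = 3/17.
Target odds = 0.85/0.15 = 17/3.
Need L³ ≥ 17/3 ÷ (3/17) = 289/9.
3³ = 27 < 289/9 ≤ 64 = 4³, so L = 4.

4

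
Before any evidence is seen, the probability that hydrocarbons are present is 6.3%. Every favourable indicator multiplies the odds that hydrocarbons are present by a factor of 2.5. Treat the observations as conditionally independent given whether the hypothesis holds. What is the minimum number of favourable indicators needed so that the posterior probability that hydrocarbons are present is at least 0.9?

Prior odds: 0.063 ÷ 0.937 = 63/937.
Likelihood ratio per favourable indicator = 2.5.
Target odds: 0.9 ÷ 0.1 = 9.
Require 2.5ⁿ ≥ 9 ÷ (63/937) = 937/7.
2.5⁵ = 97.65625 falls short of 937/7 but 2.5⁶ = 244.140625 reaches it, so n = 6.

6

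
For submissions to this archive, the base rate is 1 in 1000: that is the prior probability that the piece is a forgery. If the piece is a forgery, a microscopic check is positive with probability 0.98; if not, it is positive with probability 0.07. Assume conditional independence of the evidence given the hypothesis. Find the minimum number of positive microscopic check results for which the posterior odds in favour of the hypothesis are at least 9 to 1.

4

Prior odds = 0.001/0.999 = 1/999.
Likelihood ratio of a positive = 0.98/0.07 = 14.
Target odds = 9.
Require 14ⁿ ≥ 9 ÷ (1/999) = 8991.
14³ = 2744 falls short of 8991 but 14⁴ = 38416 reaches it, so n = 4.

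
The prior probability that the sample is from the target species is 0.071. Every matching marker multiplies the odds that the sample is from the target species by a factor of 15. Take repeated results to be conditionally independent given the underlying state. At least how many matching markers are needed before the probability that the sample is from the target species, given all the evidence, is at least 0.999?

4

Prior odds = 0.071/0.929 = 71/929.
Likelihood ratio per matching marker = 15.
Target posterior odds = 0.999/0.001 = 999.
Require 15ⁿ ≥ 999 ÷ (71/929) = 928071/71.
15³ = 3375 falls short of 928071/71 but 15⁴ = 50625 reaches it, so n = 4.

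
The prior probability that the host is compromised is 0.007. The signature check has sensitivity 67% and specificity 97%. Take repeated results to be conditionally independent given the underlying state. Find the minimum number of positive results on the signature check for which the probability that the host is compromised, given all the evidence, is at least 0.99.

Prior odds: 0.007 ÷ 0.993 = 7/993.
False-positive rate = 1 − 0.97 = 0.03; likelihood ratio of a positive = 0.67/0.03 = 67/3.
Target odds: 0.99 ÷ 0.01 = 99.
Require (67/3)ⁿ ≥ 99 ÷ (7/993) = 98307/7.
(67/3)³ = 300763/27 falls short of 98307/7 but (67/3)⁴ = 20151121/81 reaches it, so n = 4.

4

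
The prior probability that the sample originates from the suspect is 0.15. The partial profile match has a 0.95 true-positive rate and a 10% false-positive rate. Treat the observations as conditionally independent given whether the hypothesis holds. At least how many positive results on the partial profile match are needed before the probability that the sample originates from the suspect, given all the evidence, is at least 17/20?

Prior odds = 0.15/0.85 = 3/17.
Likelihood ratio of a positive result = 0.95/0.1 = 9.5.
Target odds: 0.85 ÷ 0.15 = 17/3.
Require 9.5ⁿ ≥ 17/3 ÷ (3/17) = 289/9.
9.5¹ = 9.5 falls short of 289/9 but 9.5² = 90.25 reaches it, so n = 2.

2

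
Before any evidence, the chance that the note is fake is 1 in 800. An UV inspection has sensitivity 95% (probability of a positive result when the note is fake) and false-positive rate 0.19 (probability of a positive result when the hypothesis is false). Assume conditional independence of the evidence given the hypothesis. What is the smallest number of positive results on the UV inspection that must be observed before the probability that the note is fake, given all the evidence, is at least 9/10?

Prior odds: 0.00125 ÷ 0.99875 = 1/799.
Likelihood ratio of a positive result = 0.95/0.19 = 5.
Target posterior odds = 0.9/0.1 = 9.
Require 5ⁿ ≥ 9 ÷ (1/799) = 7191.
5⁵ = 3125 falls short of 7191 but 5⁶ = 15625 reaches it, so n = 6.

6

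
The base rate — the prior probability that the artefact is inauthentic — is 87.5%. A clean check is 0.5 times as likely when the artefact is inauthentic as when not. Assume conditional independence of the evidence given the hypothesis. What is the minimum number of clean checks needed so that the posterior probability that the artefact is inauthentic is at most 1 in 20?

Prior odds = 0.875/0.125 = 7.
Likelihood ratio per clean check = 0.5.
Target odds: 0.05 ÷ 0.95 = 1/19.
Need 7 × 0.5ⁿ ≤ 1/19, i.e. 0.5ⁿ ≤ 1/133.
0.5⁷ = 0.0078125 is still above 1/133 but 0.5⁸ = 0.00390625 is at or below it, so n = 8.

8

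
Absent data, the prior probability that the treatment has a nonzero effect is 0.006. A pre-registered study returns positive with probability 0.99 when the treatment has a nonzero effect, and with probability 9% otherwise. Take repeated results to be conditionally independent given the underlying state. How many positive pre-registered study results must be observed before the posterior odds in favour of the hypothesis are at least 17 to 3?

3

Prior odds: 0.006 ÷ 0.994 = 3/497.
Likelihood ratio of a positive result = 0.99/0.09 = 11.
Target odds = 17/3.
Require 11ⁿ ≥ 17/3 ÷ (3/497) = 8449/9.
11² = 121 falls short of 8449/9 but 11³ = 1331 reaches it, so n = 3.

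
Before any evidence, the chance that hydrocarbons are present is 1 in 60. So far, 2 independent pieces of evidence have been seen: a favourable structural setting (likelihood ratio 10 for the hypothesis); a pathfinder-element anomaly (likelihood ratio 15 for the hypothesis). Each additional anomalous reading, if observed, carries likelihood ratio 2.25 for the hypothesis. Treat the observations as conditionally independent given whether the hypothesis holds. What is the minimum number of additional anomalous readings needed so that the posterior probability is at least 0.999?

8

Prior odds = (1/60)/(59/60) = 1/59.
Combined Bayes factor of the evidence already in hand = 10 × 15 = 150.
Odds after that evidence = (1/59) × 150 = 150/59.
Target odds = 0.999/0.001 = 999.
Need 2.25ⁿ ≥ 999 ÷ (150/59) = 392.94.
2.25⁷ = 4782969/16384 falls short of 392.94 but 2.25⁸ = 43046721/65536 reaches it, so n = 8.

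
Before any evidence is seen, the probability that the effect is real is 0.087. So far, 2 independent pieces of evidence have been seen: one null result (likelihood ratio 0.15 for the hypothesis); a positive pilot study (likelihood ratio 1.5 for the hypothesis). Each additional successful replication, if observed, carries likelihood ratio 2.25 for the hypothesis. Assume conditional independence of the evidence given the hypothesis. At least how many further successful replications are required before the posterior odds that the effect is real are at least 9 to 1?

8

Prior odds = 0.087/0.913 = 87/913.
Combined Bayes factor of the evidence already in hand = 0.15 × 1.5 = 0.225.
Odds after that evidence = (87/913) × 0.225 = 783/36520.
Target odds = 9.
Need 2.25ⁿ ≥ 9 ÷ (783/36520) = 36520/87.
2.25⁷ = 4782969/16384 falls short of 36520/87 but 2.25⁸ = 43046721/65536 reaches it, so n = 8.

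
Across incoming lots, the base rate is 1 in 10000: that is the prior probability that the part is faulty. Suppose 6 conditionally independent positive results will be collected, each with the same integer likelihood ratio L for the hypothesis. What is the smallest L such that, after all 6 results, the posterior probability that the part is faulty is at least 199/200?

12

Prior odds = 0.0001/0.9999 = 1/9999.
Target odds = 0.995/0.005 = 199.
Need L⁶ ≥ 199 ÷ (1/9999) = 1989801.
11⁶ = 1771561 < 1989801 ≤ 2985984 = 12⁶, so L = 12.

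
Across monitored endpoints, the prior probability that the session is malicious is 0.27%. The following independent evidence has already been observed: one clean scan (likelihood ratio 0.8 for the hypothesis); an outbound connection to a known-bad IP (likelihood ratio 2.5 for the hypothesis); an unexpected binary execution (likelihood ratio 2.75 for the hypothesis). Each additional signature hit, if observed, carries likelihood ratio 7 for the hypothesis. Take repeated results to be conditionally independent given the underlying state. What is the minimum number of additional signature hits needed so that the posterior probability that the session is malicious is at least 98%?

Prior odds = 0.0027/0.9973 = 27/9973.
Combined Bayes factor of the evidence already in hand = 0.8 × 2.5 × 2.75 = 5.5.
Odds after that evidence = (27/9973) × 5.5 = 297/19946.
Target odds = 0.98/0.02 = 49.
Need 7ⁿ ≥ 49 ÷ (297/19946) = 977354/297.
7⁴ = 2401 falls short of 977354/297 but 7⁵ = 16807 reaches it, so n = 5.

5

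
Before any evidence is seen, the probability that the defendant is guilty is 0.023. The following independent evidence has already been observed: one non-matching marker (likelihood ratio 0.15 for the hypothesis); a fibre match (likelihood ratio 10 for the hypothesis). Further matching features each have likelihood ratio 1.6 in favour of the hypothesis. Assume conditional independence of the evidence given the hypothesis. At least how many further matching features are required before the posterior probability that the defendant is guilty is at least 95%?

14

Prior odds = 0.023/0.977 = 23/977.
Combined Bayes factor of the evidence already in hand = 0.15 × 10 = 1.5.
Odds after that evidence = (23/977) × 1.5 = 69/1954.
Target odds = 0.95/0.05 = 19.
Need 1.6ⁿ ≥ 19 ÷ (69/1954) = 37126/69.
1.6¹³ ≈450.36 falls short of 37126/69 but 1.6¹⁴ ≈720.576 reaches it, so n = 14.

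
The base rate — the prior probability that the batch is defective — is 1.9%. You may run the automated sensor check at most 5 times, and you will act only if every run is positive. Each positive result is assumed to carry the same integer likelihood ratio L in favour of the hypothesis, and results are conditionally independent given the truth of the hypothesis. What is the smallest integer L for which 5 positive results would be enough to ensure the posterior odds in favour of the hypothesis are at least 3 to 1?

Prior odds = 0.019/0.981 = 19/981.
Target odds = 3.
Need L⁵ ≥ 3 ÷ (19/981) = 2943/19.
2⁵ = 32 < 2943/19 ≤ 243 = 3⁵, so L = 3.

3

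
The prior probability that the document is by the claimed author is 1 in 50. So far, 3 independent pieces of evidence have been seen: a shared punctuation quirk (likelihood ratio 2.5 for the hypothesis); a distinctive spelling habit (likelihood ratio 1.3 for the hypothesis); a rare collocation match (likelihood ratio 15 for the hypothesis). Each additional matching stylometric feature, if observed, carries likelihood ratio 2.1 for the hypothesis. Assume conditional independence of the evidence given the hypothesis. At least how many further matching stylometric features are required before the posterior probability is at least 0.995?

Prior odds = 0.02/0.98 = 1/49.
Combined Bayes factor of the evidence already in hand = 2.5 × 1.3 × 15 = 48.75.
Odds after that evidence = (1/49) × 48.75 = 195/196.
Target odds = 0.995/0.005 = 199.
Need 2.1ⁿ ≥ 199 ÷ (195/196) = 39004/195.
2.1⁷ ≈180.109 falls short of 39004/195 but 2.1⁸ ≈378.229 reaches it, so n = 8.

8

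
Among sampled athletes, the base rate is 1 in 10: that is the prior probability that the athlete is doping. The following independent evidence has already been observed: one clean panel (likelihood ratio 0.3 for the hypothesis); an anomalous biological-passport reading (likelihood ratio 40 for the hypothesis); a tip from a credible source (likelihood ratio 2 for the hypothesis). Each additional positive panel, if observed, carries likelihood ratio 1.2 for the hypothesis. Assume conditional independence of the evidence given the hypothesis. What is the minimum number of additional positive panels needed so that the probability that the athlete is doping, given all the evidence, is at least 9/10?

7

Prior odds = 0.1/0.9 = 1/9.
Combined Bayes factor of the evidence already in hand = 0.3 × 40 × 2 = 24.
Odds after that evidence = (1/9) × 24 = 8/3.
Target odds = 0.9/0.1 = 9.
Need 1.2ⁿ ≥ 9 ÷ (8/3) = 3.375.
1.2⁶ = 46656/15625 falls short of 3.375 but 1.2⁷ = 279936/78125 reaches it, so n = 7.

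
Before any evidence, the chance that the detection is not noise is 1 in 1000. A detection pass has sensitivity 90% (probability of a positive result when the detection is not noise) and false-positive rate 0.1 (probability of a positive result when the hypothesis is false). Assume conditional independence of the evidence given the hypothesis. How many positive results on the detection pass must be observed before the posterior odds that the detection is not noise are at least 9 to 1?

Prior odds: 0.001 ÷ 0.999 = 1/999.
Likelihood ratio of a positive result = 0.9/0.1 = 9.
Target odds = 9.
Require 9ⁿ ≥ 9 ÷ (1/999) = 8991.
9⁴ = 6561 falls short of 8991 but 9⁵ = 59049 reaches it, so n = 5.

5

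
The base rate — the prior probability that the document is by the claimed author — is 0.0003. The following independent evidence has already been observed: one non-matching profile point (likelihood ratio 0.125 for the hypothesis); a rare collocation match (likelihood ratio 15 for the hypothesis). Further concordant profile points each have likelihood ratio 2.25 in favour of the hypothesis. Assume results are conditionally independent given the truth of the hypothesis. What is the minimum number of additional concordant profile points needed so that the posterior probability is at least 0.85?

12

Prior odds = 0.0003/0.9997 = 3/9997.
Combined Bayes factor of the evidence already in hand = 0.125 × 15 = 1.875.
Odds after that evidence = (3/9997) × 1.875 = 45/79976.
Target odds = 0.85/0.15 = 17/3.
Need 2.25ⁿ ≥ 17/3 ÷ (45/79976) = 1359592/135.
2.25¹¹ ≈7481.83 falls short of 1359592/135 but 2.25¹² ≈16834.1 reaches it, so n = 12.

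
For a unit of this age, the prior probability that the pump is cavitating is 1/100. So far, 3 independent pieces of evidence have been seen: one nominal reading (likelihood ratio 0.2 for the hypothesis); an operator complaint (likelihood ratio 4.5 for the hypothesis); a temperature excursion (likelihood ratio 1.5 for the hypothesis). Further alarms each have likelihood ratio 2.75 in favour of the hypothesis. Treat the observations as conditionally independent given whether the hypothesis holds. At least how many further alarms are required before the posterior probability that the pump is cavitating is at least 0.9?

Prior odds = 0.01/0.99 = 1/99.
Combined Bayes factor of the evidence already in hand = 0.2 × 4.5 × 1.5 = 1.35.
Odds after that evidence = (1/99) × 1.35 = 3/220.
Target odds = 0.9/0.1 = 9.
Need 2.75ⁿ ≥ 9 ÷ (3/220) = 660.
2.75⁶ = 1771561/4096 falls short of 660 but 2.75⁷ = 19487171/16384 reaches it, so n = 7.

7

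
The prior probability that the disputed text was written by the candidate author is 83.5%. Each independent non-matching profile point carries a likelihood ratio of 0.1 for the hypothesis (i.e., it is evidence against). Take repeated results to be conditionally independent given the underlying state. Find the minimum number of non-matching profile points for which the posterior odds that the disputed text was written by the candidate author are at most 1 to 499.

4

Prior odds: 0.835 ÷ 0.165 = 167/33.
Likelihood ratio per non-matching profile point = 0.1.
Target odds = 1/499.
Require 0.1ⁿ ≤ 1/499 ÷ (167/33) = 33/83333.
0.1³ = 0.001 is still above 33/83333 but 0.1⁴ = 0.0001 is at or below it, so n = 4.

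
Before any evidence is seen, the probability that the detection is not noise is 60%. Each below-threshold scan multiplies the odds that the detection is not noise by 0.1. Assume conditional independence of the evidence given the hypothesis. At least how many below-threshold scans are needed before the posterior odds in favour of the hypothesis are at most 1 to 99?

Prior odds: 0.6 ÷ 0.4 = 1.5.
Likelihood ratio per below-threshold scan = 0.1.
Target odds = 1/99.
Require 0.1ⁿ ≤ 1/99 ÷ 1.5 = 2/297.
0.1² = 0.01 is still above 2/297 but 0.1³ = 0.001 is at or below it, so n = 3.

3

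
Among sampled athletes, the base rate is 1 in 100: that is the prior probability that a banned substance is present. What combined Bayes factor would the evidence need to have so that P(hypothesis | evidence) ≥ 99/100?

Prior odds = 0.01/0.99 = 1/99.
Target odds = 0.99/0.01 = 99.
Required Bayes factor = 99 ÷ (1/99) = 9801.

9801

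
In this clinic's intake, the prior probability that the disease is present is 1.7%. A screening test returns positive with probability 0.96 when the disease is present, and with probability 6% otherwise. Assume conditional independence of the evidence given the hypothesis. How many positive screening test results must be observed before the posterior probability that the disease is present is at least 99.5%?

Prior odds = 0.017/0.983 = 17/983.
Likelihood ratio of a positive result = 0.96/0.06 = 16.
Target odds: 0.995 ÷ 0.005 = 199.
Require 16ⁿ ≥ 199 ÷ (17/983) = 195617/17.
16³ = 4096 falls short of 195617/17 but 16⁴ = 65536 reaches it, so n = 4.

4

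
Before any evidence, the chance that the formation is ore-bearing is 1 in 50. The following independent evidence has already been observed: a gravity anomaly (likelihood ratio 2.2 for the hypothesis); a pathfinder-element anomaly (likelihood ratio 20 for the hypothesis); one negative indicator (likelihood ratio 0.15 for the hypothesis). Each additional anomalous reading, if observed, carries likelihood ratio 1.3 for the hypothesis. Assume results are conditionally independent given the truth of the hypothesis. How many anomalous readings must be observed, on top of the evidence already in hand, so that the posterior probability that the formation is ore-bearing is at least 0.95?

19

Prior odds = 0.02/0.98 = 1/49.
Combined Bayes factor of the evidence already in hand = 2.2 × 20 × 0.15 = 6.6.
Odds after that evidence = (1/49) × 6.6 = 33/245.
Target odds = 0.95/0.05 = 19.
Need 1.3ⁿ ≥ 19 ÷ (33/245) = 4655/33.
1.3¹⁸ ≈112.455 falls short of 4655/33 but 1.3¹⁹ ≈146.192 reaches it, so n = 19.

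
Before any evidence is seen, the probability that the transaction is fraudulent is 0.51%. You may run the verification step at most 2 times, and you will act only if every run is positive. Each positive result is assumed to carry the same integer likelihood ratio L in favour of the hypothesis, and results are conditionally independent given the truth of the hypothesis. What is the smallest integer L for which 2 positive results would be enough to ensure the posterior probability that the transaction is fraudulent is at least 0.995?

Prior odds = 0.0051/0.9949 = 51/9949.
Target odds = 0.995/0.005 = 199.
Need L² ≥ 199 ÷ (51/9949) = 1979851/51.
197² = 38809 < 1979851/51 ≤ 39204 = 198², so L = 198.

198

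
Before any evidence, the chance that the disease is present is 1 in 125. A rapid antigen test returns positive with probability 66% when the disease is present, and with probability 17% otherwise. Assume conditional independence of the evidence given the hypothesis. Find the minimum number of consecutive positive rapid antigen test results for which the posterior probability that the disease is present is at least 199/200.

8

Prior odds: 0.008 ÷ 0.992 = 1/124.
Likelihood ratio of a positive result = 0.66/0.17 = 66/17.
Target posterior odds = 0.995/0.005 = 199.
Require (66/17)ⁿ ≥ 199 ÷ (1/124) = 24676.
(66/17)⁷ ≈13294.3 falls short of 24676 but (66/17)⁸ ≈51613.1 reaches it, so n = 8.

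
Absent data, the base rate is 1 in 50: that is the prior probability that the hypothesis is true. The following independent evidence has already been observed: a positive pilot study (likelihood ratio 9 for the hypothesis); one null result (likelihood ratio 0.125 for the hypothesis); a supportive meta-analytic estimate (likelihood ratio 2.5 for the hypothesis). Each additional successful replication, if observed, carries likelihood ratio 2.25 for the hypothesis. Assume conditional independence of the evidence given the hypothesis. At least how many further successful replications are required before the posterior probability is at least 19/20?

8

Prior odds = 0.02/0.98 = 1/49.
Combined Bayes factor of the evidence already in hand = 9 × 0.125 × 2.5 = 2.8125.
Odds after that evidence = (1/49) × 2.8125 = 45/784.
Target odds = 0.95/0.05 = 19.
Need 2.25ⁿ ≥ 19 ÷ (45/784) = 14896/45.
2.25⁷ = 4782969/16384 falls short of 14896/45 but 2.25⁸ = 43046721/65536 reaches it, so n = 8.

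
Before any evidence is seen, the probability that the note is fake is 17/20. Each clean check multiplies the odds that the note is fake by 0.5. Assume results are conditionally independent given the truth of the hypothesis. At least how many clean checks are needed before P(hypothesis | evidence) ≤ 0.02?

Prior odds: 0.85 ÷ 0.15 = 17/3.
Likelihood ratio per clean check = 0.5.
Target posterior odds = 0.02/0.98 = 1/49.
Need (17/3) × 0.5ⁿ ≤ 1/49, i.e. 0.5ⁿ ≤ 3/833.
0.5⁸ = 0.00390625 is still above 3/833 but 0.5⁹ = 0.001953125 is at or below it, so n = 9.

9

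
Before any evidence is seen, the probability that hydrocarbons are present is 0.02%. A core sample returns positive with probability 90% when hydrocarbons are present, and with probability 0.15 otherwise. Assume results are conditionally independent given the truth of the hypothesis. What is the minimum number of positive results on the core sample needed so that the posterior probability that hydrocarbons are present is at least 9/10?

6

Prior odds: 0.0002 ÷ 0.9998 = 1/4999.
Likelihood ratio of a positive result = 0.9/0.15 = 6.
Target posterior odds = 0.9/0.1 = 9.
Need (1/4999) × 6ⁿ ≥ 9, i.e. 6ⁿ ≥ 44991.
6⁵ = 7776 falls short of 44991 but 6⁶ = 46656 reaches it, so n = 6.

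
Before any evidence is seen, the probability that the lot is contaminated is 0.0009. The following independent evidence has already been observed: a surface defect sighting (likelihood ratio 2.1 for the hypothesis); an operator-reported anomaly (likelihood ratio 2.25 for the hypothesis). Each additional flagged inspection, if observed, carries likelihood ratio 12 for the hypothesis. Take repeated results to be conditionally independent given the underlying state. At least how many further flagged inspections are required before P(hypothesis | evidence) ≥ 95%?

4

Prior odds = 0.0009/0.9991 = 9/9991.
Combined Bayes factor of the evidence already in hand = 2.1 × 2.25 = 4.725.
Odds after that evidence = (9/9991) × 4.725 = 1701/399640.
Target odds = 0.95/0.05 = 19.
Need 12ⁿ ≥ 19 ÷ (1701/399640) = 7593160/1701.
12³ = 1728 falls short of 7593160/1701 but 12⁴ = 20736 reaches it, so n = 4.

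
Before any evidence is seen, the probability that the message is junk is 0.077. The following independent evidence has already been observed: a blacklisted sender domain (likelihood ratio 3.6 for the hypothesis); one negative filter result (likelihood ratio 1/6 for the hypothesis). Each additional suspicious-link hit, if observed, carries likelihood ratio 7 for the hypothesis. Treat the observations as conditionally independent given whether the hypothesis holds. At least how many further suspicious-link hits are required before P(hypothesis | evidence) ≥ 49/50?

Prior odds = 0.077/0.923 = 77/923.
Combined Bayes factor of the evidence already in hand = 3.6 × (1/6) = 0.6.
Odds after that evidence = (77/923) × 0.6 = 231/4615.
Target odds = 0.98/0.02 = 49.
Need 7ⁿ ≥ 49 ÷ (231/4615) = 32305/33.
7³ = 343 falls short of 32305/33 but 7⁴ = 2401 reaches it, so n = 4.

4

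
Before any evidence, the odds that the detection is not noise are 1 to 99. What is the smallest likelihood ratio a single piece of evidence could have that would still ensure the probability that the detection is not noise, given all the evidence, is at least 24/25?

2376

Prior odds = 1/99.
Target odds = 0.96/0.04 = 24.
Required Bayes factor = 24 ÷ (1/99) = 2376.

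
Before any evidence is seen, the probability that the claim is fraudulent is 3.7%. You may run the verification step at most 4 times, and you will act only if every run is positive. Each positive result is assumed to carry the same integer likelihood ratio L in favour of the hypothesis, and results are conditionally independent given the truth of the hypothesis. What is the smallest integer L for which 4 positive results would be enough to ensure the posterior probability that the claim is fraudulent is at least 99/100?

8

Prior odds = 0.037/0.963 = 37/963.
Target odds = 0.99/0.01 = 99.
Need L⁴ ≥ 99 ÷ (37/963) = 95337/37.
7⁴ = 2401 < 95337/37 ≤ 4096 = 8⁴, so L = 8.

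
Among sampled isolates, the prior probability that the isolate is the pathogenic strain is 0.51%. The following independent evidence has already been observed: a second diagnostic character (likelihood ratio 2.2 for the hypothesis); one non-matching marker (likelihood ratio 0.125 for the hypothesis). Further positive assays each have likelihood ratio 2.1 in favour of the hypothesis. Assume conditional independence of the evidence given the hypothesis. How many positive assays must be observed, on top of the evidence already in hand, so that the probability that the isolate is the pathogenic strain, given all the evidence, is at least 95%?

13

Prior odds = 0.0051/0.9949 = 51/9949.
Combined Bayes factor of the evidence already in hand = 2.2 × 0.125 = 0.275.
Odds after that evidence = (51/9949) × 0.275 = 561/397960.
Target odds = 0.95/0.05 = 19.
Need 2.1ⁿ ≥ 19 ÷ (561/397960) = 7561240/561.
2.1¹² ≈7355.83 falls short of 7561240/561 but 2.1¹³ ≈15447.2 reaches it, so n = 13.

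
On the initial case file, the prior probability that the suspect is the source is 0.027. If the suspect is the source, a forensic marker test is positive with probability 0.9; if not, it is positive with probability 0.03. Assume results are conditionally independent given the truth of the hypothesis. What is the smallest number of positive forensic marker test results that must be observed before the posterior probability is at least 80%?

2

Prior odds = 0.027/0.973 = 27/973.
Likelihood ratio of a positive = 0.9/0.03 = 30.
Target odds: 0.8 ÷ 0.2 = 4.
Need (27/973) × 30ⁿ ≥ 4, i.e. 30ⁿ ≥ 3892/27.
30¹ = 30 falls short of 3892/27 but 30² = 900 reaches it, so n = 2.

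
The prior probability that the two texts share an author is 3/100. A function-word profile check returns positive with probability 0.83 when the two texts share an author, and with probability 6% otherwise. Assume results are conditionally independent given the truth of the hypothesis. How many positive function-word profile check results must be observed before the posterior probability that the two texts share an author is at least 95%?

Prior odds = 0.03/0.97 = 3/97.
Likelihood ratio of a positive result = 0.83/0.06 = 83/6.
Target posterior odds = 0.95/0.05 = 19.
Require (83/6)ⁿ ≥ 19 ÷ (3/97) = 1843/3.
(83/6)² = 6889/36 falls short of 1843/3 but (83/6)³ = 571787/216 reaches it, so n = 3.

3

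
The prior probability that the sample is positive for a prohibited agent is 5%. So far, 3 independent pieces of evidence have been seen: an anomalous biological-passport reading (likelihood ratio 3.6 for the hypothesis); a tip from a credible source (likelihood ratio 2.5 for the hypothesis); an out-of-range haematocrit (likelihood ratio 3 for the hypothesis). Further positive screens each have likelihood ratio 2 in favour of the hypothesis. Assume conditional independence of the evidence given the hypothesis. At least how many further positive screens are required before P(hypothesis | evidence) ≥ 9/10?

Prior odds = 0.05/0.95 = 1/19.
Combined Bayes factor of the evidence already in hand = 3.6 × 2.5 × 3 = 27.
Odds after that evidence = (1/19) × 27 = 27/19.
Target odds = 0.9/0.1 = 9.
Need 2ⁿ ≥ 9 ÷ (27/19) = 19/3.
2² = 4 falls short of 19/3 but 2³ = 8 reaches it, so n = 3.

3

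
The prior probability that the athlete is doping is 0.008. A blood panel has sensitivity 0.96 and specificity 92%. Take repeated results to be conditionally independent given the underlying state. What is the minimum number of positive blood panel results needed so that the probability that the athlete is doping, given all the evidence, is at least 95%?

4

Prior odds: 0.008 ÷ 0.992 = 1/124.
False-positive rate = 1 − 0.92 = 0.08; likelihood ratio of a positive = 0.96/0.08 = 12.
Target posterior odds = 0.95/0.05 = 19.
Need (1/124) × 12ⁿ ≥ 19, i.e. 12ⁿ ≥ 2356.
12³ = 1728 falls short of 2356 but 12⁴ = 20736 reaches it, so n = 4.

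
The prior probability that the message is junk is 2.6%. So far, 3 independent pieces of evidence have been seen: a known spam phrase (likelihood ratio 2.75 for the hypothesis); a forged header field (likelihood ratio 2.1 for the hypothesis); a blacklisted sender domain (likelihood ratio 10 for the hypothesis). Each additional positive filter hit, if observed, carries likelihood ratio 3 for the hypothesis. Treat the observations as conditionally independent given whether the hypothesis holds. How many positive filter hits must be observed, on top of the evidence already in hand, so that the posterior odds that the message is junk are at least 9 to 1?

2

Prior odds = 0.026/0.974 = 13/487.
Combined Bayes factor of the evidence already in hand = 2.75 × 2.1 × 10 = 57.75.
Odds after that evidence = (13/487) × 57.75 = 3003/1948.
Target odds = 9.
Need 3ⁿ ≥ 9 ÷ (3003/1948) = 5844/1001.
3¹ = 3 falls short of 5844/1001 but 3² = 9 reaches it, so n = 2.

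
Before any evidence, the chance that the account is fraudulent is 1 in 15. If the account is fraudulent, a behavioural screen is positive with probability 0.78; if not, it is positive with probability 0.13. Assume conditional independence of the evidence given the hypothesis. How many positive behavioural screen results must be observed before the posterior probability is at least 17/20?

3

Prior odds: (1/15) ÷ (14/15) = 1/14.
Likelihood ratio of a positive = 0.78/0.13 = 6.
Target posterior odds = 0.85/0.15 = 17/3.
Require 6ⁿ ≥ 17/3 ÷ (1/14) = 238/3.
6² = 36 falls short of 238/3 but 6³ = 216 reaches it, so n = 3.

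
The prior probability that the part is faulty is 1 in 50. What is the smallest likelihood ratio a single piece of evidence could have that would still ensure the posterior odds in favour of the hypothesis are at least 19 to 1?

Prior odds = 0.02/0.98 = 1/49.
Target odds = 19.
Required Bayes factor = 19 ÷ (1/49) = 931.

931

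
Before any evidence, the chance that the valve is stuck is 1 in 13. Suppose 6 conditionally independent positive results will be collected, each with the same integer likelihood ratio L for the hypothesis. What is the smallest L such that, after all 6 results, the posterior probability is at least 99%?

4

Prior odds = (1/13)/(12/13) = 1/12.
Target odds = 0.99/0.01 = 99.
Need L⁶ ≥ 99 ÷ (1/12) = 1188.
3⁶ = 729 < 1188 ≤ 4096 = 4⁶, so L = 4.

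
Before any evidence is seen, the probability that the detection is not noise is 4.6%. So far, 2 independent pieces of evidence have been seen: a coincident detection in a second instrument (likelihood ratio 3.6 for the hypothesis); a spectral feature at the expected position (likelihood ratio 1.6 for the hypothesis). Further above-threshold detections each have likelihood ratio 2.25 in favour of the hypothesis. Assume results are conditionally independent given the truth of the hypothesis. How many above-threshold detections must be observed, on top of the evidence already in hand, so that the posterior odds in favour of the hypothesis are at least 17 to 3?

Prior odds = 0.046/0.954 = 23/477.
Combined Bayes factor of the evidence already in hand = 3.6 × 1.6 = 5.76.
Odds after that evidence = (23/477) × 5.76 = 368/1325.
Target odds = 17/3.
Need 2.25ⁿ ≥ 17/3 ÷ (368/1325) = 22525/1104.
2.25³ = 11.390625 falls short of 22525/1104 but 2.25⁴ = 25.62890625 reaches it, so n = 4.

4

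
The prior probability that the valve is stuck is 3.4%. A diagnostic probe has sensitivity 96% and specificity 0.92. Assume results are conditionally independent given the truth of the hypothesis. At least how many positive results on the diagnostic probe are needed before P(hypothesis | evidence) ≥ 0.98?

Prior odds: 0.034 ÷ 0.966 = 17/483.
False-positive rate = 1 − 0.92 = 0.08; likelihood ratio of a positive = 0.96/0.08 = 12.
Target posterior odds = 0.98/0.02 = 49.
Need (17/483) × 12ⁿ ≥ 49, i.e. 12ⁿ ≥ 23667/17.
12² = 144 falls short of 23667/17 but 12³ = 1728 reaches it, so n = 3.

3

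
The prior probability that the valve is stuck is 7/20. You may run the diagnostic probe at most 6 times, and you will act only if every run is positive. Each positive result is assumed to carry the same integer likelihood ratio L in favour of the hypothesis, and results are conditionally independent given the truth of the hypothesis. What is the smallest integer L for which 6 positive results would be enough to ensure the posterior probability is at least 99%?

Prior odds = 0.35/0.65 = 7/13.
Target odds = 0.99/0.01 = 99.
Need L⁶ ≥ 99 ÷ (7/13) = 1287/7.
2⁶ = 64 < 1287/7 ≤ 729 = 3⁶, so L = 3.

3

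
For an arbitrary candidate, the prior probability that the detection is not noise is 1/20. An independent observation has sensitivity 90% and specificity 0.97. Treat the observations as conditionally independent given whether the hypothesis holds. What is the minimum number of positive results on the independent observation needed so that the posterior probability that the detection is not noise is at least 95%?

Prior odds: 0.05 ÷ 0.95 = 1/19.
False-positive rate = 1 − 0.97 = 0.03; likelihood ratio of a positive = 0.9/0.03 = 30.
Target posterior odds = 0.95/0.05 = 19.
Require 30ⁿ ≥ 19 ÷ (1/19) = 361.
30¹ = 30 falls short of 361 but 30² = 900 reaches it, so n = 2.

2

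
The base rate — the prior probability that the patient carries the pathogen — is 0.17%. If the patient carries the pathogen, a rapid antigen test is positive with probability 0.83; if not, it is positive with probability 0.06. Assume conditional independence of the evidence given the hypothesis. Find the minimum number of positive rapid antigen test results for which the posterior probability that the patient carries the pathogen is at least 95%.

Prior odds: 0.0017 ÷ 0.9983 = 17/9983.
Likelihood ratio of a positive = 0.83/0.06 = 83/6.
Target posterior odds = 0.95/0.05 = 19.
Require (83/6)ⁿ ≥ 19 ÷ (17/9983) = 189677/17.
(83/6)³ = 571787/216 falls short of 189677/17 but (83/6)⁴ = 47458321/1296 reaches it, so n = 4.

4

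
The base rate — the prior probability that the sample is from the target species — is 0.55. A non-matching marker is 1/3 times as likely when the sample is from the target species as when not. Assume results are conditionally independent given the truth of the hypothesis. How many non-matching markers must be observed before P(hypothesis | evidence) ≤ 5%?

3

Prior odds: 0.55 ÷ 0.45 = 11/9.
Likelihood ratio per non-matching marker = 1/3.
Target posterior odds = 0.05/0.95 = 1/19.
Require (1/3)ⁿ ≤ 1/19 ÷ (11/9) = 9/209.
(1/3)² = 1/9 is still above 9/209 but (1/3)³ = 1/27 is at or below it, so n = 3.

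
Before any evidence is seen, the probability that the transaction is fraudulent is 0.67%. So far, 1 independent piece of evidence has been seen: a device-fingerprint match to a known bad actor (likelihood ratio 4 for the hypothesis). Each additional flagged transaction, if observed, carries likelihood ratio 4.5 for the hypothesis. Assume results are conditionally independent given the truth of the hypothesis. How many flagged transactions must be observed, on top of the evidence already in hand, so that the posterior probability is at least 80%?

4

Prior odds = 0.0067/0.9933 = 67/9933.
Bayes factor of the evidence already in hand = 4.
Odds after that evidence = (67/9933) × 4 = 268/9933.
Target odds = 0.8/0.2 = 4.
Need 4.5ⁿ ≥ 4 ÷ (268/9933) = 9933/67.
4.5³ = 91.125 falls short of 9933/67 but 4.5⁴ = 410.0625 reaches it, so n = 4.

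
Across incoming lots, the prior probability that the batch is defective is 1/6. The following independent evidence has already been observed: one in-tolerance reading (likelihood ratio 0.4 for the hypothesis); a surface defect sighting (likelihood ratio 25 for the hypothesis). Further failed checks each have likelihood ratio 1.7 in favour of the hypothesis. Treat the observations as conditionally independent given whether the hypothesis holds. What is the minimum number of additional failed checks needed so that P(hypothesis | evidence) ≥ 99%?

8

Prior odds = (1/6)/(5/6) = 0.2.
Combined Bayes factor of the evidence already in hand = 0.4 × 25 = 10.
Odds after that evidence = 0.2 × 10 = 2.
Target odds = 0.99/0.01 = 99.
Need 1.7ⁿ ≥ 99 ÷ 2 = 49.5.
1.7⁷ = 410338673/10000000 falls short of 49.5 but 1.7⁸ ≈69.7576 reaches it, so n = 8.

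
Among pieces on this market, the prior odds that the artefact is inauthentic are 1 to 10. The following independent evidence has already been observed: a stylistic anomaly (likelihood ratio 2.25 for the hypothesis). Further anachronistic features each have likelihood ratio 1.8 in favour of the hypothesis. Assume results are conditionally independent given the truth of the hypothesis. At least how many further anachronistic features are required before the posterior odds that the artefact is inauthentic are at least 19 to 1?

Prior odds = 0.1.
Bayes factor of the evidence already in hand = 2.25.
Odds after that evidence = 0.1 × 2.25 = 0.225.
Target odds = 19.
Need 1.8ⁿ ≥ 19 ÷ 0.225 = 760/9.
1.8⁷ = 4782969/78125 falls short of 760/9 but 1.8⁸ = 43046721/390625 reaches it, so n = 8.

8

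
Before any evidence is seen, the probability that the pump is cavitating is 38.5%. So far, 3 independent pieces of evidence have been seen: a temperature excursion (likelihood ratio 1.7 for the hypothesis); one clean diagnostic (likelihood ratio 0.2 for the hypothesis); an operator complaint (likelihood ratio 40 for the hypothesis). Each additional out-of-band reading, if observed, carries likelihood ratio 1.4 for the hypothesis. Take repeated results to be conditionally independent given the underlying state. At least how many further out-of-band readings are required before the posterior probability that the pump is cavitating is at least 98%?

6

Prior odds = 0.385/0.615 = 77/123.
Combined Bayes factor of the evidence already in hand = 1.7 × 0.2 × 40 = 13.6.
Odds after that evidence = (77/123) × 13.6 = 5236/615.
Target odds = 0.98/0.02 = 49.
Need 1.4ⁿ ≥ 49 ÷ (5236/615) = 4305/748.
1.4⁵ = 5.37824 falls short of 4305/748 but 1.4⁶ = 117649/15625 reaches it, so n = 6.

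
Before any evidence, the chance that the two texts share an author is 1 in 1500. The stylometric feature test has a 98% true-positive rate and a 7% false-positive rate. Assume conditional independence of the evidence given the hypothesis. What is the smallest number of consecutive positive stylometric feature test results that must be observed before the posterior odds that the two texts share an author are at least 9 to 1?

Prior odds: (1/1500) ÷ (1499/1500) = 1/1499.
Likelihood ratio of a positive result = 0.98/0.07 = 14.
Target odds = 9.
Require 14ⁿ ≥ 9 ÷ (1/1499) = 13491.
14³ = 2744 falls short of 13491 but 14⁴ = 38416 reaches it, so n = 4.

4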